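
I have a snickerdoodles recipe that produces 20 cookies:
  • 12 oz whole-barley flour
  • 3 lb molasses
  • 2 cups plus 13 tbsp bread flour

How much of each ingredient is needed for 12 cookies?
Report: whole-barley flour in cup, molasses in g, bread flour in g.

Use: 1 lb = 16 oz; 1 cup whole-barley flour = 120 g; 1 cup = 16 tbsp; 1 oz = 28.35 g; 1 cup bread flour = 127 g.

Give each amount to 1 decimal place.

Scaling factor: 12/20 = 3/5 = 0.6.
whole-barley flour: 12 oz × 3/5 × 28.35 g/oz ÷ 120 g/cup ≈ 1.7 cup
molasses: 3 lb × 3/5 × 16 oz/lb × 28.35 g/oz ≈ 816.5 g
bread flour: (2 cup + 13 tbsp = 2.8125 cup) × 3/5 × 127 g/cup ≈ 214.3 g

whole-barley flour: 1.7 cup; molasses: 816.5 g; bread flour: 214.3 g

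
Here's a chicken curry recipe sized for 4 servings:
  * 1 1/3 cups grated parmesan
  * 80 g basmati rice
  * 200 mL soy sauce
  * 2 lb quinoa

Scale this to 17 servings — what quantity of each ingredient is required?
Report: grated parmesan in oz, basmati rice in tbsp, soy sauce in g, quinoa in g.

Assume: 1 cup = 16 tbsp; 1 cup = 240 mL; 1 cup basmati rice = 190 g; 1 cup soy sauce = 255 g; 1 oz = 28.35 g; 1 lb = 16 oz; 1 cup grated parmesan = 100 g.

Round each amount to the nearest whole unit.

Scaling factor: 17/4 = 4.25.
grated parmesan: 4/3 cup × 17/4 × 100 g/cup ÷ 28.35 g/oz ≈ 20 oz
basmati rice: 80 g × 17/4 ÷ 190 g/cup × 16 tbsp/cup ≈ 29 tbsp
soy sauce: 200 mL × 17/4 ÷ 240 mL/cup × 255 g/cup ≈ 903 g
quinoa: 2 lb × 17/4 × 16 oz/lb × 28.35 g/oz ≈ 3856 g

grated parmesan: 20 oz; basmati rice: 29 tbsp; soy sauce: 903 g; quinoa: 3856 g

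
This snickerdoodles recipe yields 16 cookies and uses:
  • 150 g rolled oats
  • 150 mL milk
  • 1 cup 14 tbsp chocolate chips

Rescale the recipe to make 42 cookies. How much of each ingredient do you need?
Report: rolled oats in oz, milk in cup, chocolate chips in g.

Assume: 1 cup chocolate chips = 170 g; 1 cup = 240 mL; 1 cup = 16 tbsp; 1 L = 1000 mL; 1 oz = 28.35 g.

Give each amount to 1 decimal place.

rolled oats: 13.9 oz; milk: 1.6 cup; chocolate chips: 836.7 g

Scaling factor: 42/16 = 21/8 = 2.625.
rolled oats: 150 g × 21/8 ÷ 28.35 g/oz ≈ 13.9 oz
milk: 150 mL × 21/8 ÷ 240 mL/cup ≈ 1.6 cup
chocolate chips: (1 cup + 14 tbsp = 1.875 cup) × 21/8 × 170 g/cup ≈ 836.7 g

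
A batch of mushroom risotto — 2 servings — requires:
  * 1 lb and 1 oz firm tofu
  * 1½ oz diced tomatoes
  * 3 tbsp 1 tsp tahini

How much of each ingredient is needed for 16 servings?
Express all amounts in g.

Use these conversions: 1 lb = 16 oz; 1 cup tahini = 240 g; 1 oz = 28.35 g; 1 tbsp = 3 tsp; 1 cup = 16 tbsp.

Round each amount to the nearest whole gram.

Scaling factor: 16/2 = 8.
firm tofu: (1 lb + 1 oz = 1.0625 lb) × 8 × 16 oz/lb × 28.35 g/oz ≈ 3856 g
diced tomatoes: 1.5 oz × 8 × 28.35 g/oz ≈ 340 g
tahini: (3 tbsp + 1 tsp = 10/3 tbsp) × 8 ÷ 16 tbsp/cup × 240 g/cup = 400 g

firm tofu: 3856 g; diced tomatoes: 340 g; tahini: 400 g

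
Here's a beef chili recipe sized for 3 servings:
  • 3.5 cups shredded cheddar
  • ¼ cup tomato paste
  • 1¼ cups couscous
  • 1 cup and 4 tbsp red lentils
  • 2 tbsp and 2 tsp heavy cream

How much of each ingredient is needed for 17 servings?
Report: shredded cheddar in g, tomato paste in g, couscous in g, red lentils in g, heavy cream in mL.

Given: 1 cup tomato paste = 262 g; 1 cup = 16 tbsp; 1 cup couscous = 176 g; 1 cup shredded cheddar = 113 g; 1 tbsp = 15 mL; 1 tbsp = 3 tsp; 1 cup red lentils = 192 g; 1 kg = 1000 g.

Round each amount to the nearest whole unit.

Scaling factor: 17/3.
shredded cheddar: 3.5 cup × 17/3 × 113 g/cup ≈ 2241 g
tomato paste: 0.25 cup × 17/3 × 262 g/cup ≈ 371 g
couscous: 1.25 cup × 17/3 × 176 g/cup ≈ 1247 g
red lentils: (1 cup + 4 tbsp = 1.25 cup) × 17/3 × 192 g/cup = 1360 g
heavy cream: (2 tbsp + 2 tsp = 8/3 tbsp) × 17/3 × 15 mL/tbsp ≈ 227 mL

shredded cheddar: 2241 g; tomato paste: 371 g; couscous: 1247 g; red lentils: 1360 g; heavy cream: 227 mL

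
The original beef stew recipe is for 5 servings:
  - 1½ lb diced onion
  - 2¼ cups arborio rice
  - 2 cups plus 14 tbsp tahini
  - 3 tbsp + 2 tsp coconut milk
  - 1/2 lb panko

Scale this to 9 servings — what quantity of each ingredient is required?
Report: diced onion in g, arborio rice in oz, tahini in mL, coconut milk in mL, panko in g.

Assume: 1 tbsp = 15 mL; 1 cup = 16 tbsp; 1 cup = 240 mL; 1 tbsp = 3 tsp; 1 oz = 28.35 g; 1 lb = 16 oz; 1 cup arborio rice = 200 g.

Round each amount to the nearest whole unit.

Scaling factor: 9/5 = 1.8.
diced onion: 1.5 lb × 9/5 × 16 oz/lb × 28.35 g/oz ≈ 1225 g
arborio rice: 2.25 cup × 9/5 × 200 g/cup ÷ 28.35 g/oz ≈ 29 oz
tahini: (2 cup + 14 tbsp = 2.875 cup) × 9/5 × 240 mL/cup = 1242 mL
coconut milk: (3 tbsp + 2 tsp = 11/3 tbsp) × 9/5 × 15 mL/tbsp = 99 mL
panko: 0.5 lb × 9/5 × 16 oz/lb × 28.35 g/oz ≈ 408 g

diced onion: 1225 g; arborio rice: 29 oz; tahini: 1242 mL; coconut milk: 99 mL; panko: 408 g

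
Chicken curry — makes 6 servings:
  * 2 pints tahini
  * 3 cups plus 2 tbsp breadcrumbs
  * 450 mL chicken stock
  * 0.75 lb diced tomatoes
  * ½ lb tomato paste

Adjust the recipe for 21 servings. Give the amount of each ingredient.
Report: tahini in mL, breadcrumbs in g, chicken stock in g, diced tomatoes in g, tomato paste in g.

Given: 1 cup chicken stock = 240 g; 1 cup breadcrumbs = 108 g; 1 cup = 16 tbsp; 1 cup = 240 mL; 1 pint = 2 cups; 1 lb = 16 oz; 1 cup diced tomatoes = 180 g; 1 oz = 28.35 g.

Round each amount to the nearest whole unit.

Scaling factor: 21/6 = 7/2 = 3.5.
tahini: 2 pint × 7/2 × 2 cup/pint × 240 mL/cup = 3360 mL
breadcrumbs: (3 cup + 2 tbsp = 3.125 cup) × 7/2 × 108 g/cup ≈ 1181 g
chicken stock: 450 mL × 7/2 ÷ 240 mL/cup × 240 g/cup = 1575 g
diced tomatoes: 0.75 lb × 7/2 × 16 oz/lb × 28.35 g/oz ≈ 1191 g
tomato paste: 0.5 lb × 7/2 × 16 oz/lb × 28.35 g/oz ≈ 794 g

tahini: 3360 mL; breadcrumbs: 1181 g; chicken stock: 1575 g; diced tomatoes: 1191 g; tomato paste: 794 g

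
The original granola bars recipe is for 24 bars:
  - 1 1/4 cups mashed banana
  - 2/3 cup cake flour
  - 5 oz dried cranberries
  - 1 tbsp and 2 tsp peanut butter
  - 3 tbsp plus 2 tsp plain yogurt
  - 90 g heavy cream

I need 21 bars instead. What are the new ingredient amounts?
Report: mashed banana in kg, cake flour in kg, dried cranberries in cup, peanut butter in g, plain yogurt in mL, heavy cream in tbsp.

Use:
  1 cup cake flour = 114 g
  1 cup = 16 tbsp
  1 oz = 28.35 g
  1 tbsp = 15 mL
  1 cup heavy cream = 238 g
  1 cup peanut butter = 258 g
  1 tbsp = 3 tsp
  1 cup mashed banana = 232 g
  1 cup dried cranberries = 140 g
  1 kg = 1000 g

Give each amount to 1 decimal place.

Scaling factor: 21/24 = 7/8 = 0.875.
mashed banana: 1.25 cup × 7/8 × 232 g/cup ÷ 1000 g/kg ≈ 0.3 kg
cake flour: 2/3 cup × 7/8 × 114 g/cup ÷ 1000 g/kg ≈ 0.1 kg
dried cranberries: 5 oz × 7/8 × 28.35 g/oz ÷ 140 g/cup ≈ 0.9 cup
peanut butter: (1 tbsp + 2 tsp = 5/3 tbsp) × 7/8 ÷ 16 tbsp/cup × 258 g/cup ≈ 23.5 g
plain yogurt: (3 tbsp + 2 tsp = 11/3 tbsp) × 7/8 × 15 mL/tbsp ≈ 48.1 mL
heavy cream: 90 g × 7/8 ÷ 238 g/cup × 16 tbsp/cup ≈ 5.3 tbsp

mashed banana: 0.3 kg; cake flour: 0.1 kg; dried cranberries: 0.9 cup; peanut butter: 23.5 g; plain yogurt: 48.1 mL; heavy cream: 5.3 tbsp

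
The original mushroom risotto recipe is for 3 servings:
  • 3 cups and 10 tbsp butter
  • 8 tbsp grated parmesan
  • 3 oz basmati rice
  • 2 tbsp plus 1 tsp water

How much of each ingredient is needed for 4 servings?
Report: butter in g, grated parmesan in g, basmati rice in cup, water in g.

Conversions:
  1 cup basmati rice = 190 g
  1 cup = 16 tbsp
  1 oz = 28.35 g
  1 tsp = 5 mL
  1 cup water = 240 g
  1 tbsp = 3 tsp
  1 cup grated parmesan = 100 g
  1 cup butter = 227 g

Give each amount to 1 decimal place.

butter: 1097.2 g; grated parmesan: 66.7 g; basmati rice: 0.6 cup; water: 46.7 g

Scaling factor: 4/3.
butter: (3 cup + 10 tbsp = 3.625 cup) × 4/3 × 227 g/cup ≈ 1097.2 g
grated parmesan: 8 tbsp × 4/3 ÷ 16 tbsp/cup × 100 g/cup ≈ 66.7 g
basmati rice: 3 oz × 4/3 × 28.35 g/oz ÷ 190 g/cup ≈ 0.6 cup
water: (2 tbsp + 1 tsp = 7/3 tbsp) × 4/3 ÷ 16 tbsp/cup × 240 g/cup ≈ 46.7 g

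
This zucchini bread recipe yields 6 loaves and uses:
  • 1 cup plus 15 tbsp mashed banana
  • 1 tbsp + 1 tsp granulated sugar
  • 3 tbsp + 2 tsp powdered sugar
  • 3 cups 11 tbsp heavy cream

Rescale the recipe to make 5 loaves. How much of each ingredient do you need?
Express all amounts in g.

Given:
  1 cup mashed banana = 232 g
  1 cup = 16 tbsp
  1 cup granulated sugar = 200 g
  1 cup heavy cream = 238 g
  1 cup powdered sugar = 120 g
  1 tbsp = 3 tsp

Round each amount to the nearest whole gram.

mashed banana: 375 g; granulated sugar: 14 g; powdered sugar: 23 g; heavy cream: 731 g

Scaling factor: 5/6.
mashed banana: (1 cup + 15 tbsp = 1.9375 cup) × 5/6 × 232 g/cup ≈ 375 g
granulated sugar: (1 tbsp + 1 tsp = 4/3 tbsp) × 5/6 ÷ 16 tbsp/cup × 200 g/cup ≈ 14 g
powdered sugar: (3 tbsp + 2 tsp = 11/3 tbsp) × 5/6 ÷ 16 tbsp/cup × 120 g/cup ≈ 23 g
heavy cream: (3 cup + 11 tbsp = 3.6875 cup) × 5/6 × 238 g/cup ≈ 731 g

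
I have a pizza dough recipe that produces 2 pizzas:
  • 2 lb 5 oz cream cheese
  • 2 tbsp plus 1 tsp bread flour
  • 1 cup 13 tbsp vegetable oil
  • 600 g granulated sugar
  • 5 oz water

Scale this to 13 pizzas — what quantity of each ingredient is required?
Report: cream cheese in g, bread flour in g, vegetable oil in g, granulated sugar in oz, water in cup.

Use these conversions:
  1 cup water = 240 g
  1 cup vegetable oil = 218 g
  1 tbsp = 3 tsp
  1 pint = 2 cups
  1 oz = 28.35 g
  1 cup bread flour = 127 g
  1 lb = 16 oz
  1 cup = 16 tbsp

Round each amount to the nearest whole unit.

cream cheese: 6818 g; bread flour: 120 g; vegetable oil: 2568 g; granulated sugar: 138 oz; water: 4 cup

Scaling factor: 13/2 = 6.5.
cream cheese: (2 lb + 5 oz = 2.3125 lb) × 13/2 × 16 oz/lb × 28.35 g/oz ≈ 6818 g
bread flour: (2 tbsp + 1 tsp = 7/3 tbsp) × 13/2 ÷ 16 tbsp/cup × 127 g/cup ≈ 120 g
vegetable oil: (1 cup + 13 tbsp = 1.8125 cup) × 13/2 × 218 g/cup ≈ 2568 g
granulated sugar: 600 g × 13/2 ÷ 28.35 g/oz ≈ 138 oz
water: 5 oz × 13/2 × 28.35 g/oz ÷ 240 g/cup ≈ 4 cup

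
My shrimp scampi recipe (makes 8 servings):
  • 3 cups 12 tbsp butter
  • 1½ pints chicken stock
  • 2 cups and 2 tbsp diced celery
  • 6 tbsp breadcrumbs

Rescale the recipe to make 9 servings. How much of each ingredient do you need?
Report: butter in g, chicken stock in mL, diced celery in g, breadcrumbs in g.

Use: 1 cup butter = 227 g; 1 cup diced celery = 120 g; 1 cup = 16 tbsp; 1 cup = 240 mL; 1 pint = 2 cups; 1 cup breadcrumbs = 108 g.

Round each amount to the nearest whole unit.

Scaling factor: 9/8 = 1.125.
butter: (3 cup + 12 tbsp = 3.75 cup) × 9/8 × 227 g/cup ≈ 958 g
chicken stock: 1.5 pint × 9/8 × 2 cup/pint × 240 mL/cup = 810 mL
diced celery: (2 cup + 2 tbsp = 2.125 cup) × 9/8 × 120 g/cup ≈ 287 g
breadcrumbs: 6 tbsp × 9/8 ÷ 16 tbsp/cup × 108 g/cup ≈ 46 g

butter: 958 g; chicken stock: 810 mL; diced celery: 287 g; breadcrumbs: 46 g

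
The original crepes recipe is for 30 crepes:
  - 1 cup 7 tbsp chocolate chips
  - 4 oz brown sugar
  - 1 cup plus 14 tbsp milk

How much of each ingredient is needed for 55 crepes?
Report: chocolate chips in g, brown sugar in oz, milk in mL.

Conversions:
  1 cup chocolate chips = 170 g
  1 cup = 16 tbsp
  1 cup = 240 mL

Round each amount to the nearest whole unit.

chocolate chips: 448 g; brown sugar: 7 oz; milk: 825 mL

Scaling factor: 55/30 = 11/6.
chocolate chips: (1 cup + 7 tbsp = 1.4375 cup) × 11/6 × 170 g/cup ≈ 448 g
brown sugar: 4 oz × 11/6 ≈ 7 oz
milk: (1 cup + 14 tbsp = 1.875 cup) × 11/6 × 240 mL/cup = 825 mL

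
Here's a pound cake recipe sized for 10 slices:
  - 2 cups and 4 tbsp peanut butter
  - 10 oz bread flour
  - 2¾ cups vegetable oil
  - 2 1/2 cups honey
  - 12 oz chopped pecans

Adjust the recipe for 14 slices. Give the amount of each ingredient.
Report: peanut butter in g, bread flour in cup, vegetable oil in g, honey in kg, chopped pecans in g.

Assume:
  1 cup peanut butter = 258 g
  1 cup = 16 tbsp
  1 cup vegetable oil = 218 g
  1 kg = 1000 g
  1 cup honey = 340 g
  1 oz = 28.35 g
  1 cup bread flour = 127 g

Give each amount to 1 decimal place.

peanut butter: 812.7 g; bread flour: 3.1 cup; vegetable oil: 839.3 g; honey: 1.2 kg; chopped pecans: 476.3 g

Scaling factor: 14/10 = 7/5 = 1.4.
peanut butter: (2 cup + 4 tbsp = 2.25 cup) × 7/5 × 258 g/cup = 812.7 g
bread flour: 10 oz × 7/5 × 28.35 g/oz ÷ 127 g/cup ≈ 3.1 cup
vegetable oil: 2.75 cup × 7/5 × 218 g/cup = 839.3 g
honey: 2.5 cup × 7/5 × 340 g/cup ÷ 1000 g/kg ≈ 1.2 kg
chopped pecans: 12 oz × 7/5 × 28.35 g/oz ≈ 476.3 g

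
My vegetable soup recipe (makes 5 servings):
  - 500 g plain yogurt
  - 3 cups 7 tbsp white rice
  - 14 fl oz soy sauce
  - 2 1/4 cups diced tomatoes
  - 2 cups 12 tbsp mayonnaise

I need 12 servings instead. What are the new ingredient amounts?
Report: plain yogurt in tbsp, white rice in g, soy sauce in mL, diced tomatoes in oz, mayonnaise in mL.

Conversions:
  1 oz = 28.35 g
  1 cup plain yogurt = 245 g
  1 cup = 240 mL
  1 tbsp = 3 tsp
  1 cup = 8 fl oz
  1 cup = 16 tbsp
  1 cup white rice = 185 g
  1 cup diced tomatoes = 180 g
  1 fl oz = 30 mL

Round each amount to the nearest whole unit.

Scaling factor: 12/5 = 2.4.
plain yogurt: 500 g × 12/5 ÷ 245 g/cup × 16 tbsp/cup ≈ 78 tbsp
white rice: (3 cup + 7 tbsp = 3.4375 cup) × 12/5 × 185 g/cup ≈ 1526 g
soy sauce: 14 fl oz × 12/5 × 30 mL/fl oz = 1008 mL
diced tomatoes: 2.25 cup × 12/5 × 180 g/cup ÷ 28.35 g/oz ≈ 34 oz
mayonnaise: (2 cup + 12 tbsp = 2.75 cup) × 12/5 × 240 mL/cup = 1584 mL

plain yogurt: 78 tbsp; white rice: 1526 g; soy sauce: 1008 mL; diced tomatoes: 34 oz; mayonnaise: 1584 mL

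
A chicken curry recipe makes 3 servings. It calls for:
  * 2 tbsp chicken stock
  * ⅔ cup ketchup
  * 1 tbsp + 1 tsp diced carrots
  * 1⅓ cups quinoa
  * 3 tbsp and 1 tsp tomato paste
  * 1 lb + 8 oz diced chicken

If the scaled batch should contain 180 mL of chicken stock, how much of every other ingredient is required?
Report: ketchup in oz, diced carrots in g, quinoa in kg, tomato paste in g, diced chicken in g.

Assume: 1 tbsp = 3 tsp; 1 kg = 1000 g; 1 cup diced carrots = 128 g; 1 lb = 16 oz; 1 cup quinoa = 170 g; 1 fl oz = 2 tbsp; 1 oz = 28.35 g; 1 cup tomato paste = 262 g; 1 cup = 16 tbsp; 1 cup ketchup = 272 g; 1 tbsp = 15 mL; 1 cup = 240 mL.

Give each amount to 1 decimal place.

ketchup: 38.4 oz; diced carrots: 64.0 g; quinoa: 1.4 kg; tomato paste: 327.5 g; diced chicken: 4082.4 g

The original recipe has 30 mL of chicken stock, so the scaling factor is 180 ÷ 30 = 6.
ketchup: 2/3 cup × 6 × 272 g/cup ÷ 28.35 g/oz ≈ 38.4 oz
diced carrots: (1 tbsp + 1 tsp = 4/3 tbsp) × 6 ÷ 16 tbsp/cup × 128 g/cup = 64.0 g
quinoa: 4/3 cup × 6 × 170 g/cup ÷ 1000 g/kg ≈ 1.4 kg
tomato paste: (3 tbsp + 1 tsp = 10/3 tbsp) × 6 ÷ 16 tbsp/cup × 262 g/cup = 327.5 g
diced chicken: (1 lb + 8 oz = 1.5 lb) × 6 × 16 oz/lb × 28.35 g/oz = 4082.4 g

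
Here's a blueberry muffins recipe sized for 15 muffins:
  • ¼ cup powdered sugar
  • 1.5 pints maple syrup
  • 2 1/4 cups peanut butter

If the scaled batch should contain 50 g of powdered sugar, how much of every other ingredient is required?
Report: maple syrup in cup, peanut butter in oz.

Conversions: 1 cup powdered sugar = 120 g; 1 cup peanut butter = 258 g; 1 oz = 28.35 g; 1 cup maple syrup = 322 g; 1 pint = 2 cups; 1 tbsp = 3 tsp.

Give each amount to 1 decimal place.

maple syrup: 5.0 cup; peanut butter: 34.1 oz

The original recipe has 30 g of powdered sugar, so the scaling factor is 50 ÷ 30 = 5/3.
maple syrup: 1.5 pint × 5/3 × 2 cup/pint = 5.0 cup
peanut butter: 2.25 cup × 5/3 × 258 g/cup ÷ 28.35 g/oz ≈ 34.1 oz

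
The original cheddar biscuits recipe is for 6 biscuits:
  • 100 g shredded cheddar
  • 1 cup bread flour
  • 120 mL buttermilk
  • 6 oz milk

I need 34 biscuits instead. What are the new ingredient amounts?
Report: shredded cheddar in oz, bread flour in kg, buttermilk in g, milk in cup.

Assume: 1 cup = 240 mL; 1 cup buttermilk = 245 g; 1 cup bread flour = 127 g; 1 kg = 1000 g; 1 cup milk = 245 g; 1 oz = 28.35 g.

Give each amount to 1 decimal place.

Scaling factor: 34/6 = 17/3.
shredded cheddar: 100 g × 17/3 ÷ 28.35 g/oz ≈ 20.0 oz
bread flour: 1 cup × 17/3 × 127 g/cup ÷ 1000 g/kg ≈ 0.7 kg
buttermilk: 120 mL × 17/3 ÷ 240 mL/cup × 245 g/cup ≈ 694.2 g
milk: 6 oz × 17/3 × 28.35 g/oz ÷ 245 g/cup ≈ 3.9 cup

shredded cheddar: 20.0 oz; bread flour: 0.7 kg; buttermilk: 694.2 g; milk: 3.9 cup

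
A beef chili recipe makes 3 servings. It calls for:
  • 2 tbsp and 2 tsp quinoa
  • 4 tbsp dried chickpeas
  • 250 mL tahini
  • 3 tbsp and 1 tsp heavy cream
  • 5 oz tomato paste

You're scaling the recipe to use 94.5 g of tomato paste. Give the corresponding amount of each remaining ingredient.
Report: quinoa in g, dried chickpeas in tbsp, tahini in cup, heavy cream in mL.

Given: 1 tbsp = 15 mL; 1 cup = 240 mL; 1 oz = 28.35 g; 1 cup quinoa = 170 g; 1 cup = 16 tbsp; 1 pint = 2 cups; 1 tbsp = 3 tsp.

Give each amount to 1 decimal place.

quinoa: 18.9 g; dried chickpeas: 2.7 tbsp; tahini: 0.7 cup; heavy cream: 33.3 mL

The original recipe has 141.75 g of tomato paste, so the scaling factor is 94.5 ÷ 141.75 = 2/3.
quinoa: (2 tbsp + 2 tsp = 8/3 tbsp) × 2/3 ÷ 16 tbsp/cup × 170 g/cup ≈ 18.9 g
dried chickpeas: 4 tbsp × 2/3 ≈ 2.7 tbsp
tahini: 250 mL × 2/3 ÷ 240 mL/cup ≈ 0.7 cup
heavy cream: (3 tbsp + 1 tsp = 10/3 tbsp) × 2/3 × 15 mL/tbsp ≈ 33.3 mL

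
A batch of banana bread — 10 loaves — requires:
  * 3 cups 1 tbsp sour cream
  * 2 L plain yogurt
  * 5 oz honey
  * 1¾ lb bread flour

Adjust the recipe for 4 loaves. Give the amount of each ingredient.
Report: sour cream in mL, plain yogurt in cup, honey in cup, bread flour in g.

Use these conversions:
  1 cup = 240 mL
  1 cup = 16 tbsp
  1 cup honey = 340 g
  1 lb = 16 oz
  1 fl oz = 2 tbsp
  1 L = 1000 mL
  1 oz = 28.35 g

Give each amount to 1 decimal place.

sour cream: 294.0 mL; plain yogurt: 3.3 cup; honey: 0.2 cup; bread flour: 317.5 g

Scaling factor: 4/10 = 2/5 = 0.4.
sour cream: (3 cup + 1 tbsp = 3.0625 cup) × 2/5 × 240 mL/cup = 294.0 mL
plain yogurt: 2 L × 2/5 × 1000 mL/L ÷ 240 mL/cup ≈ 3.3 cup
honey: 5 oz × 2/5 × 28.35 g/oz ÷ 340 g/cup ≈ 0.2 cup
bread flour: 1.75 lb × 2/5 × 16 oz/lb × 28.35 g/oz ≈ 317.5 g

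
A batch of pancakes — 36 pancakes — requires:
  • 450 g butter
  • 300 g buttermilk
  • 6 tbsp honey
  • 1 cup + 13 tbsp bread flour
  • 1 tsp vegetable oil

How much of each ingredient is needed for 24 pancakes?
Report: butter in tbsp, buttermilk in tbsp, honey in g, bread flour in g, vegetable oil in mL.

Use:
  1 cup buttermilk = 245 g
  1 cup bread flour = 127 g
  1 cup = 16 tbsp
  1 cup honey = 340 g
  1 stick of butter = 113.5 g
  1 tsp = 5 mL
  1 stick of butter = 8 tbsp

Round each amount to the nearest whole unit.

butter: 21 tbsp; buttermilk: 13 tbsp; honey: 85 g; bread flour: 153 g; vegetable oil: 3 mL

Scaling factor: 24/36 = 2/3.
butter: 450 g × 2/3 ÷ 113.5 g/stick × 8 tbsp/stick ≈ 21 tbsp
buttermilk: 300 g × 2/3 ÷ 245 g/cup × 16 tbsp/cup ≈ 13 tbsp
honey: 6 tbsp × 2/3 ÷ 16 tbsp/cup × 340 g/cup = 85 g
bread flour: (1 cup + 13 tbsp = 1.8125 cup) × 2/3 × 127 g/cup ≈ 153 g
vegetable oil: 1 tsp × 2/3 × 5 mL/tsp ≈ 3 mL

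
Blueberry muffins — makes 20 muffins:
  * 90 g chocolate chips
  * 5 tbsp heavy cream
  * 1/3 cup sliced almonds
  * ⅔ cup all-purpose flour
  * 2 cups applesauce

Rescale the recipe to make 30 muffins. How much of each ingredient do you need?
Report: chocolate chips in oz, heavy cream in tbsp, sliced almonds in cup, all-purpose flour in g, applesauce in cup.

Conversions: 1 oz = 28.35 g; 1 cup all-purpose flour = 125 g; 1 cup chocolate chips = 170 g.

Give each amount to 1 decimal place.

Scaling factor: 30/20 = 3/2 = 1.5.
chocolate chips: 90 g × 3/2 ÷ 28.35 g/oz ≈ 4.8 oz
heavy cream: 5 tbsp × 3/2 = 7.5 tbsp
sliced almonds: 1/3 cup × 3/2 = 0.5 cup
all-purpose flour: 2/3 cup × 3/2 × 125 g/cup = 125.0 g
applesauce: 2 cup × 3/2 = 3.0 cup

chocolate chips: 4.8 oz; heavy cream: 7.5 tbsp; sliced almonds: 0.5 cup; all-purpose flour: 125.0 g; applesauce: 3.0 cup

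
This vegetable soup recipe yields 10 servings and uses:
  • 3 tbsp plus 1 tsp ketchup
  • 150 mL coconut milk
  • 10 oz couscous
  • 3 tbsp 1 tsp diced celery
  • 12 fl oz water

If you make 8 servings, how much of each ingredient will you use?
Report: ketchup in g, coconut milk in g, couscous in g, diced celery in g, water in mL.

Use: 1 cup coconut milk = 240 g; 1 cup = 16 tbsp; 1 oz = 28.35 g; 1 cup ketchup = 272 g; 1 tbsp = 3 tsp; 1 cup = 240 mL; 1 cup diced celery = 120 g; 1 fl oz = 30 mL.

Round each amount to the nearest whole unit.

Scaling factor: 8/10 = 4/5 = 0.8.
ketchup: (3 tbsp + 1 tsp = 10/3 tbsp) × 4/5 ÷ 16 tbsp/cup × 272 g/cup ≈ 45 g
coconut milk: 150 mL × 4/5 ÷ 240 mL/cup × 240 g/cup = 120 g
couscous: 10 oz × 4/5 × 28.35 g/oz ≈ 227 g
diced celery: (3 tbsp + 1 tsp = 10/3 tbsp) × 4/5 ÷ 16 tbsp/cup × 120 g/cup = 20 g
water: 12 fl oz × 4/5 × 30 mL/fl oz = 288 mL

ketchup: 45 g; coconut milk: 120 g; couscous: 227 g; diced celery: 20 g; water: 288 mL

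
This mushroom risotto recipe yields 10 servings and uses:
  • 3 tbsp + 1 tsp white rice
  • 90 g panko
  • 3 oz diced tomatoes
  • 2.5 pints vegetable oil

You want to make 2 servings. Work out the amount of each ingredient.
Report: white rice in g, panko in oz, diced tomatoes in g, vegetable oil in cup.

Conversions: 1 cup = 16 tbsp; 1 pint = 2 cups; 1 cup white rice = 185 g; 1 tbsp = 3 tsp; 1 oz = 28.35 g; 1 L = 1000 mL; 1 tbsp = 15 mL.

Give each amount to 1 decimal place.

Scaling factor: 2/10 = 1/5 = 0.2.
white rice: (3 tbsp + 1 tsp = 10/3 tbsp) × 1/5 ÷ 16 tbsp/cup × 185 g/cup ≈ 7.7 g
panko: 90 g × 1/5 ÷ 28.35 g/oz ≈ 0.6 oz
diced tomatoes: 3 oz × 1/5 × 28.35 g/oz ≈ 17.0 g
vegetable oil: 2.5 pint × 1/5 × 2 cup/pint = 1.0 cup

white rice: 7.7 g; panko: 0.6 oz; diced tomatoes: 17.0 g; vegetable oil: 1.0 cup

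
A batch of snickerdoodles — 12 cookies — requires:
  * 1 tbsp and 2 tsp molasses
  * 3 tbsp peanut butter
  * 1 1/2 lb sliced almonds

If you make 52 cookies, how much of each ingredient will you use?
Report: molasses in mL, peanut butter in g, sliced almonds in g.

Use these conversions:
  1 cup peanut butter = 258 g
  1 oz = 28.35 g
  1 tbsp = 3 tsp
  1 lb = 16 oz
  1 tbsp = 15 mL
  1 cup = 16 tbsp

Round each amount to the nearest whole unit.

Scaling factor: 52/12 = 13/3.
molasses: (1 tbsp + 2 tsp = 5/3 tbsp) × 13/3 × 15 mL/tbsp ≈ 108 mL
peanut butter: 3 tbsp × 13/3 ÷ 16 tbsp/cup × 258 g/cup ≈ 210 g
sliced almonds: 1.5 lb × 13/3 × 16 oz/lb × 28.35 g/oz ≈ 2948 g

molasses: 108 mL; peanut butter: 210 g; sliced almonds: 2948 g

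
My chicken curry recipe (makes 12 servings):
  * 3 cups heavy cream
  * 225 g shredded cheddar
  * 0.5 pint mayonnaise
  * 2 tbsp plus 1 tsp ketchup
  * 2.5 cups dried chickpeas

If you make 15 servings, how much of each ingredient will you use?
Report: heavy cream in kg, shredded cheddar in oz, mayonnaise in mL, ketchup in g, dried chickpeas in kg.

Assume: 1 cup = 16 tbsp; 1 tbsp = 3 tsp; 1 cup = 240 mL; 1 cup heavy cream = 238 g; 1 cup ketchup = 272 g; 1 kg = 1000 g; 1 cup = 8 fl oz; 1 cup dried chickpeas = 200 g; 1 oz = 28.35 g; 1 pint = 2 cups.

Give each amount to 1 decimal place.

heavy cream: 0.9 kg; shredded cheddar: 9.9 oz; mayonnaise: 300.0 mL; ketchup: 49.6 g; dried chickpeas: 0.6 kg

Scaling factor: 15/12 = 5/4 = 1.25.
heavy cream: 3 cup × 5/4 × 238 g/cup ÷ 1000 g/kg ≈ 0.9 kg
shredded cheddar: 225 g × 5/4 ÷ 28.35 g/oz ≈ 9.9 oz
mayonnaise: 0.5 pint × 5/4 × 2 cup/pint × 240 mL/cup = 300.0 mL
ketchup: (2 tbsp + 1 tsp = 7/3 tbsp) × 5/4 ÷ 16 tbsp/cup × 272 g/cup ≈ 49.6 g
dried chickpeas: 2.5 cup × 5/4 × 200 g/cup ÷ 1000 g/kg ≈ 0.6 kg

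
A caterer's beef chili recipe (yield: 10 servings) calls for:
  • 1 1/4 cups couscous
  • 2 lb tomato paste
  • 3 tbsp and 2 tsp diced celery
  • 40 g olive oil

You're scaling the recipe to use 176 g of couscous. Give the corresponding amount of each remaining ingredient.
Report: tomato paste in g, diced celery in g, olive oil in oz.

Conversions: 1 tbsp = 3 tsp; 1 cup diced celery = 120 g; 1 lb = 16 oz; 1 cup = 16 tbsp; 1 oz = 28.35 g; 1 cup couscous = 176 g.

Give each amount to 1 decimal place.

tomato paste: 725.8 g; diced celery: 22.0 g; olive oil: 1.1 oz

The original recipe has 220 g of couscous, so the scaling factor is 176 ÷ 220 = 4/5 = 0.8.
tomato paste: 2 lb × 4/5 × 16 oz/lb × 28.35 g/oz ≈ 725.8 g
diced celery: (3 tbsp + 2 tsp = 11/3 tbsp) × 4/5 ÷ 16 tbsp/cup × 120 g/cup = 22.0 g
olive oil: 40 g × 4/5 ÷ 28.35 g/oz ≈ 1.1 oz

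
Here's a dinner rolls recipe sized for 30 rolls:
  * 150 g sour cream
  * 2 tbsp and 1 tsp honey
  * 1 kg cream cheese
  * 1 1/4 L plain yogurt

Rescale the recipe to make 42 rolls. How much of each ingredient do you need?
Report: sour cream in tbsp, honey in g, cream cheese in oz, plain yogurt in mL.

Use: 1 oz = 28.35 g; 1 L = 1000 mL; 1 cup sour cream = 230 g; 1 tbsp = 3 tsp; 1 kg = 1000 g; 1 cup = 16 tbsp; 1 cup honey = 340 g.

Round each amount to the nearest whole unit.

Scaling factor: 42/30 = 7/5 = 1.4.
sour cream: 150 g × 7/5 ÷ 230 g/cup × 16 tbsp/cup ≈ 15 tbsp
honey: (2 tbsp + 1 tsp = 7/3 tbsp) × 7/5 ÷ 16 tbsp/cup × 340 g/cup ≈ 69 g
cream cheese: 1 kg × 7/5 × 1000 g/kg ÷ 28.35 g/oz ≈ 49 oz
plain yogurt: 1.25 L × 7/5 × 1000 mL/L = 1750 mL

sour cream: 15 tbsp; honey: 69 g; cream cheese: 49 oz; plain yogurt: 1750 mL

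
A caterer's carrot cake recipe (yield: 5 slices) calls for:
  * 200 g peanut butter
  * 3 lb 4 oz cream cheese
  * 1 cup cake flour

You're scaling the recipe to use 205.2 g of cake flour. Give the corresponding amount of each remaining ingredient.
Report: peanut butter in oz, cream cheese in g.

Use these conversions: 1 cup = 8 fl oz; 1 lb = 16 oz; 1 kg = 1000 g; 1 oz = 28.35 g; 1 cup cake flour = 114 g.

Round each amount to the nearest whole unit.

peanut butter: 13 oz; cream cheese: 2654 g

The original recipe has 114 g of cake flour, so the scaling factor is 205.2 ÷ 114 = 9/5 = 1.8.
peanut butter: 200 g × 9/5 ÷ 28.35 g/oz ≈ 13 oz
cream cheese: (3 lb + 4 oz = 3.25 lb) × 9/5 × 16 oz/lb × 28.35 g/oz ≈ 2654 g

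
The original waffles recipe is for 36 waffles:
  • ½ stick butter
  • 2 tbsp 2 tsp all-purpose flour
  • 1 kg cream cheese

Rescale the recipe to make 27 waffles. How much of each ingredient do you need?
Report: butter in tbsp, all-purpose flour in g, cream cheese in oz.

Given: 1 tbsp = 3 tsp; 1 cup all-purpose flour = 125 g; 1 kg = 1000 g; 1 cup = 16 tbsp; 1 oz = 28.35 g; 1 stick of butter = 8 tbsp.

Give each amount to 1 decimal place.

Scaling factor: 27/36 = 3/4 = 0.75.
butter: 0.5 stick × 3/4 × 8 tbsp/stick = 3.0 tbsp
all-purpose flour: (2 tbsp + 2 tsp = 8/3 tbsp) × 3/4 ÷ 16 tbsp/cup × 125 g/cup ≈ 15.6 g
cream cheese: 1 kg × 3/4 × 1000 g/kg ÷ 28.35 g/oz ≈ 26.5 oz

butter: 3.0 tbsp; all-purpose flour: 15.6 g; cream cheese: 26.5 oz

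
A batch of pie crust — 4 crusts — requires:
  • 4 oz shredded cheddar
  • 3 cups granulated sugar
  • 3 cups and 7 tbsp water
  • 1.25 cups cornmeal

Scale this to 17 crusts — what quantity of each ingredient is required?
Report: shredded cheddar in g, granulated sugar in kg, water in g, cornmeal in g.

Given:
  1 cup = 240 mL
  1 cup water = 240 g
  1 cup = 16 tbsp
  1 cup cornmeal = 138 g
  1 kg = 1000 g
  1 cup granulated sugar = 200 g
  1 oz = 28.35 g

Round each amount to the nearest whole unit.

shredded cheddar: 482 g; granulated sugar: 3 kg; water: 3506 g; cornmeal: 733 g

Scaling factor: 17/4 = 4.25.
shredded cheddar: 4 oz × 17/4 × 28.35 g/oz ≈ 482 g
granulated sugar: 3 cup × 17/4 × 200 g/cup ÷ 1000 g/kg ≈ 3 kg
water: (3 cup + 7 tbsp = 3.4375 cup) × 17/4 × 240 g/cup ≈ 3506 g
cornmeal: 1.25 cup × 17/4 × 138 g/cup ≈ 733 g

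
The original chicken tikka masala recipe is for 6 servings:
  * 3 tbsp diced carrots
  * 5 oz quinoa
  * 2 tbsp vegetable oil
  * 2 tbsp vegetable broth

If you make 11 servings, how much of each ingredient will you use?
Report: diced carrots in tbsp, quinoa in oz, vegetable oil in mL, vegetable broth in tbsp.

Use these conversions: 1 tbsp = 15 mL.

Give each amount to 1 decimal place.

diced carrots: 5.5 tbsp; quinoa: 9.2 oz; vegetable oil: 55.0 mL; vegetable broth: 3.7 tbsp

Scaling factor: 11/6.
diced carrots: 3 tbsp × 11/6 = 5.5 tbsp
quinoa: 5 oz × 11/6 ≈ 9.2 oz
vegetable oil: 2 tbsp × 11/6 × 15 mL/tbsp = 55.0 mL
vegetable broth: 2 tbsp × 11/6 ≈ 3.7 tbsp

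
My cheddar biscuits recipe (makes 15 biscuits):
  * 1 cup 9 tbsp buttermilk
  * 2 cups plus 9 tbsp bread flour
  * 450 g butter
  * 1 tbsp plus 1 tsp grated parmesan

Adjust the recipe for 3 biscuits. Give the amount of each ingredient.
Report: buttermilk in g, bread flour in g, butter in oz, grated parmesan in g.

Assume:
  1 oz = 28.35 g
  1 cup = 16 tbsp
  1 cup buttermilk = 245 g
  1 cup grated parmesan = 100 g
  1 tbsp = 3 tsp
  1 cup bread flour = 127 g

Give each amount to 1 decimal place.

buttermilk: 76.6 g; bread flour: 65.1 g; butter: 3.2 oz; grated parmesan: 1.7 g

Scaling factor: 3/15 = 1/5 = 0.2.
buttermilk: (1 cup + 9 tbsp = 1.5625 cup) × 1/5 × 245 g/cup ≈ 76.6 g
bread flour: (2 cup + 9 tbsp = 2.5625 cup) × 1/5 × 127 g/cup ≈ 65.1 g
butter: 450 g × 1/5 ÷ 28.35 g/oz ≈ 3.2 oz
grated parmesan: (1 tbsp + 1 tsp = 4/3 tbsp) × 1/5 ÷ 16 tbsp/cup × 100 g/cup ≈ 1.7 g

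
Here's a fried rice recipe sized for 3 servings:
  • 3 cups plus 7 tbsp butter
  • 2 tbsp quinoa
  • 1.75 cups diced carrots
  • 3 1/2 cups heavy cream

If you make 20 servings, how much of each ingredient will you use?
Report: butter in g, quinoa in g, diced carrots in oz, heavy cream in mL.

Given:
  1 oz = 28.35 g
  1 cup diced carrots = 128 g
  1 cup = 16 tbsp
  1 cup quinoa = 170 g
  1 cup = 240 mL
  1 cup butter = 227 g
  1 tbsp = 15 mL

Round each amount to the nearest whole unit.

Scaling factor: 20/3.
butter: (3 cup + 7 tbsp = 3.4375 cup) × 20/3 × 227 g/cup ≈ 5202 g
quinoa: 2 tbsp × 20/3 ÷ 16 tbsp/cup × 170 g/cup ≈ 142 g
diced carrots: 1.75 cup × 20/3 × 128 g/cup ÷ 28.35 g/oz ≈ 53 oz
heavy cream: 3.5 cup × 20/3 × 240 mL/cup = 5600 mL

butter: 5202 g; quinoa: 142 g; diced carrots: 53 oz; heavy cream: 5600 mL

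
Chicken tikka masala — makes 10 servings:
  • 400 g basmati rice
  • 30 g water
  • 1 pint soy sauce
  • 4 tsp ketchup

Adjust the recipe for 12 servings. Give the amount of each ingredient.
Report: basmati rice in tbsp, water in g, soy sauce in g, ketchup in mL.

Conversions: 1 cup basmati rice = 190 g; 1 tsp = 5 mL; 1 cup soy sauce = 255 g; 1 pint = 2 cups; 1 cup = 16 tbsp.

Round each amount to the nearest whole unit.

basmati rice: 40 tbsp; water: 36 g; soy sauce: 612 g; ketchup: 24 mL

Scaling factor: 12/10 = 6/5 = 1.2.
basmati rice: 400 g × 6/5 ÷ 190 g/cup × 16 tbsp/cup ≈ 40 tbsp
water: 30 g × 6/5 = 36 g
soy sauce: 1 pint × 6/5 × 2 cup/pint × 255 g/cup = 612 g
ketchup: 4 tsp × 6/5 × 5 mL/tsp = 24 mL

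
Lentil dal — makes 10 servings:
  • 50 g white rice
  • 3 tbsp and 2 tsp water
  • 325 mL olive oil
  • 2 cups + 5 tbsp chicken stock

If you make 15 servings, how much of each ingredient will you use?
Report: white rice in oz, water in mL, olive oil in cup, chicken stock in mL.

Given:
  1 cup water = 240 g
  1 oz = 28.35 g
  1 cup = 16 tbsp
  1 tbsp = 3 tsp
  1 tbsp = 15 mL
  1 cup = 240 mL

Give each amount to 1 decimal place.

white rice: 2.6 oz; water: 82.5 mL; olive oil: 2.0 cup; chicken stock: 832.5 mL

Scaling factor: 15/10 = 3/2 = 1.5.
white rice: 50 g × 3/2 ÷ 28.35 g/oz ≈ 2.6 oz
water: (3 tbsp + 2 tsp = 11/3 tbsp) × 3/2 × 15 mL/tbsp = 82.5 mL
olive oil: 325 mL × 3/2 ÷ 240 mL/cup ≈ 2.0 cup
chicken stock: (2 cup + 5 tbsp = 2.3125 cup) × 3/2 × 240 mL/cup = 832.5 mL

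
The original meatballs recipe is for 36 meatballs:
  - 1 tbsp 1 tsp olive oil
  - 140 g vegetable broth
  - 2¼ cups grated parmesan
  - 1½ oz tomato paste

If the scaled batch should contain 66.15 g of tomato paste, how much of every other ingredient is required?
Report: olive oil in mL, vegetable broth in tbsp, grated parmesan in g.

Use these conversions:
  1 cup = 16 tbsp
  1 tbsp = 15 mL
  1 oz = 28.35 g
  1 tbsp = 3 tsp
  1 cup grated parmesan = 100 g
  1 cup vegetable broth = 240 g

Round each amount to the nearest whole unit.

The original recipe has 42.525 g of tomato paste, so the scaling factor is 66.15 ÷ 42.525 = 14/9.
olive oil: (1 tbsp + 1 tsp = 4/3 tbsp) × 14/9 × 15 mL/tbsp ≈ 31 mL
vegetable broth: 140 g × 14/9 ÷ 240 g/cup × 16 tbsp/cup ≈ 15 tbsp
grated parmesan: 2.25 cup × 14/9 × 100 g/cup = 350 g

olive oil: 31 mL; vegetable broth: 15 tbsp; grated parmesan: 350 g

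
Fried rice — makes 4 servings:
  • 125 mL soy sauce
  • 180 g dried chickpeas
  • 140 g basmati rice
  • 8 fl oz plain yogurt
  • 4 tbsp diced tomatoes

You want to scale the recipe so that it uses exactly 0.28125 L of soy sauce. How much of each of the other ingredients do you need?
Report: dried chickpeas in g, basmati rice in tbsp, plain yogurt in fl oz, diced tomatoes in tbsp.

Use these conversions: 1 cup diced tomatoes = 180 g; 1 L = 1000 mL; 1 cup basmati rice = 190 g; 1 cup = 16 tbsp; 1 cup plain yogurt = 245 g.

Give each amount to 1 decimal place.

The original recipe has 0.125 L of soy sauce, so the scaling factor is 0.28125 ÷ 0.125 = 9/4 = 2.25.
dried chickpeas: 180 g × 9/4 = 405.0 g
basmati rice: 140 g × 9/4 ÷ 190 g/cup × 16 tbsp/cup ≈ 26.5 tbsp
plain yogurt: 8 fl oz × 9/4 = 18.0 fl oz
diced tomatoes: 4 tbsp × 9/4 = 9.0 tbsp

dried chickpeas: 405.0 g; basmati rice: 26.5 tbsp; plain yogurt: 18.0 fl oz; diced tomatoes: 9.0 tbsp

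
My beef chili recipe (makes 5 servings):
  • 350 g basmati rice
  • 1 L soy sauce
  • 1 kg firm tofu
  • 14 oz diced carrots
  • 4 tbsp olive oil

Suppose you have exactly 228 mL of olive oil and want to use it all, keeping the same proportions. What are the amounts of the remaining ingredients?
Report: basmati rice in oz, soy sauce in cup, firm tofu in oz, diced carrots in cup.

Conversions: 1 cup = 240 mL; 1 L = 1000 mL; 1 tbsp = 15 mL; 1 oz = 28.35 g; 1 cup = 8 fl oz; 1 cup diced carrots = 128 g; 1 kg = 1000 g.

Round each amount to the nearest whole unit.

basmati rice: 47 oz; soy sauce: 16 cup; firm tofu: 134 oz; diced carrots: 12 cup

The original recipe has 60 mL of olive oil, so the scaling factor is 228 ÷ 60 = 19/5 = 3.8.
basmati rice: 350 g × 19/5 ÷ 28.35 g/oz ≈ 47 oz
soy sauce: 1 L × 19/5 × 1000 mL/L ÷ 240 mL/cup ≈ 16 cup
firm tofu: 1 kg × 19/5 × 1000 g/kg ÷ 28.35 g/oz ≈ 134 oz
diced carrots: 14 oz × 19/5 × 28.35 g/oz ÷ 128 g/cup ≈ 12 cup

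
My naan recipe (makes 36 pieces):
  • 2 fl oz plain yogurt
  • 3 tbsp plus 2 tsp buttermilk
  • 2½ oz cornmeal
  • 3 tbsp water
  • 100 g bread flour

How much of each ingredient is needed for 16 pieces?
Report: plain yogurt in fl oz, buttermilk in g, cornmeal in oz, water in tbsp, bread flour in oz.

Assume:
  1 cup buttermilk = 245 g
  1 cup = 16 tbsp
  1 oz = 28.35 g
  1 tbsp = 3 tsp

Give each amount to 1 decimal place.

Scaling factor: 16/36 = 4/9.
plain yogurt: 2 fl oz × 4/9 ≈ 0.9 fl oz
buttermilk: (3 tbsp + 2 tsp = 11/3 tbsp) × 4/9 ÷ 16 tbsp/cup × 245 g/cup ≈ 25.0 g
cornmeal: 2.5 oz × 4/9 ≈ 1.1 oz
water: 3 tbsp × 4/9 ≈ 1.3 tbsp
bread flour: 100 g × 4/9 ÷ 28.35 g/oz ≈ 1.6 oz

plain yogurt: 0.9 fl oz; buttermilk: 25.0 g; cornmeal: 1.1 oz; water: 1.3 tbsp; bread flour: 1.6 oz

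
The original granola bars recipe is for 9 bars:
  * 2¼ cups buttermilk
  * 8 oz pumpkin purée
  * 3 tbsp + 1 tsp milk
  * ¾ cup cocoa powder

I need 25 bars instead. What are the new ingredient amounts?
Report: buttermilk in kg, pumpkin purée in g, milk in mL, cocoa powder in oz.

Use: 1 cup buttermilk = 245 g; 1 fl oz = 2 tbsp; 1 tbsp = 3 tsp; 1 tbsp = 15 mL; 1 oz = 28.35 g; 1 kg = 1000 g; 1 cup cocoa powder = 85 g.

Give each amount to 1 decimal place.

buttermilk: 1.5 kg; pumpkin purée: 630.0 g; milk: 138.9 mL; cocoa powder: 6.2 oz

Scaling factor: 25/9.
buttermilk: 2.25 cup × 25/9 × 245 g/cup ÷ 1000 g/kg ≈ 1.5 kg
pumpkin purée: 8 oz × 25/9 × 28.35 g/oz = 630.0 g
milk: (3 tbsp + 1 tsp = 10/3 tbsp) × 25/9 × 15 mL/tbsp ≈ 138.9 mL
cocoa powder: 0.75 cup × 25/9 × 85 g/cup ÷ 28.35 g/oz ≈ 6.2 oz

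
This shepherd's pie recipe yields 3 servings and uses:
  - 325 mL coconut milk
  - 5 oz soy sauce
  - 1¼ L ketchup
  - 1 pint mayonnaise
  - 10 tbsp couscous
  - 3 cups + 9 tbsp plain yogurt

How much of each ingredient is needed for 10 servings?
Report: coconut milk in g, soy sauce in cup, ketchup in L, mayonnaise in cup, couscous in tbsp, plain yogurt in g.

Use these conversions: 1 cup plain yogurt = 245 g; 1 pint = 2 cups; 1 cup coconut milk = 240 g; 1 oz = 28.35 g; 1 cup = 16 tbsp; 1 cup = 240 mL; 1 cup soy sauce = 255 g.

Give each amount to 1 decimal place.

Scaling factor: 10/3.
coconut milk: 325 mL × 10/3 ÷ 240 mL/cup × 240 g/cup ≈ 1083.3 g
soy sauce: 5 oz × 10/3 × 28.35 g/oz ÷ 255 g/cup ≈ 1.9 cup
ketchup: 1.25 L × 10/3 ≈ 4.2 L
mayonnaise: 1 pint × 10/3 × 2 cup/pint ≈ 6.7 cup
couscous: 10 tbsp × 10/3 ≈ 33.3 tbsp
plain yogurt: (3 cup + 9 tbsp = 3.5625 cup) × 10/3 × 245 g/cup ≈ 2909.4 g

coconut milk: 1083.3 g; soy sauce: 1.9 cup; ketchup: 4.2 L; mayonnaise: 6.7 cup; couscous: 33.3 tbsp; plain yogurt: 2909.4 g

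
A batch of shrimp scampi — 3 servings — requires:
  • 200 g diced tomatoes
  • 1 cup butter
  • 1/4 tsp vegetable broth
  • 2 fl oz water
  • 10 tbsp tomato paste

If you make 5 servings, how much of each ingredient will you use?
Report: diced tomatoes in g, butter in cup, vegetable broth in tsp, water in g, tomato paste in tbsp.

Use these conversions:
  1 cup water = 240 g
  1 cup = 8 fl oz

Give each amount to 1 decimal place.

diced tomatoes: 333.3 g; butter: 1.7 cup; vegetable broth: 0.4 tsp; water: 100.0 g; tomato paste: 16.7 tbsp

Scaling factor: 5/3.
diced tomatoes: 200 g × 5/3 ≈ 333.3 g
butter: 1 cup × 5/3 ≈ 1.7 cup
vegetable broth: 0.25 tsp × 5/3 ≈ 0.4 tsp
water: 2 fl oz × 5/3 ÷ 8 fl oz/cup × 240 g/cup = 100.0 g
tomato paste: 10 tbsp × 5/3 ≈ 16.7 tbsp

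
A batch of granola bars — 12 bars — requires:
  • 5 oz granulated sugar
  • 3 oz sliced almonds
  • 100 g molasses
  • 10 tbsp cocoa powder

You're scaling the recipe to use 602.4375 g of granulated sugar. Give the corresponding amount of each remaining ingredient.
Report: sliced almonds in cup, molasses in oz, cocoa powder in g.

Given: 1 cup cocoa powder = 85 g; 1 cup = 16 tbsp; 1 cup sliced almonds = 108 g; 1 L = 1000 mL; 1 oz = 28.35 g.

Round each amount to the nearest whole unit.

The original recipe has 141.75 g of granulated sugar, so the scaling factor is 602.4375 ÷ 141.75 = 17/4 = 4.25.
sliced almonds: 3 oz × 17/4 × 28.35 g/oz ÷ 108 g/cup ≈ 3 cup
molasses: 100 g × 17/4 ÷ 28.35 g/oz ≈ 15 oz
cocoa powder: 10 tbsp × 17/4 ÷ 16 tbsp/cup × 85 g/cup ≈ 226 g

sliced almonds: 3 cup; molasses: 15 oz; cocoa powder: 226 g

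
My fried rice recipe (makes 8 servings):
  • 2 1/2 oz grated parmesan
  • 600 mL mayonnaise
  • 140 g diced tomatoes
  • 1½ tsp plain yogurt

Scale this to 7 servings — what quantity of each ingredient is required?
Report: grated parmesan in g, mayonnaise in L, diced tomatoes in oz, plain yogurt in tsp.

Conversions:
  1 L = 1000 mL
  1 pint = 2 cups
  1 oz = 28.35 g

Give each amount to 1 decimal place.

Scaling factor: 7/8 = 0.875.
grated parmesan: 2.5 oz × 7/8 × 28.35 g/oz ≈ 62.0 g
mayonnaise: 600 mL × 7/8 ÷ 1000 mL/L ≈ 0.5 L
diced tomatoes: 140 g × 7/8 ÷ 28.35 g/oz ≈ 4.3 oz
plain yogurt: 1.5 tsp × 7/8 ≈ 1.3 tsp

grated parmesan: 62.0 g; mayonnaise: 0.5 L; diced tomatoes: 4.3 oz; plain yogurt: 1.3 tsp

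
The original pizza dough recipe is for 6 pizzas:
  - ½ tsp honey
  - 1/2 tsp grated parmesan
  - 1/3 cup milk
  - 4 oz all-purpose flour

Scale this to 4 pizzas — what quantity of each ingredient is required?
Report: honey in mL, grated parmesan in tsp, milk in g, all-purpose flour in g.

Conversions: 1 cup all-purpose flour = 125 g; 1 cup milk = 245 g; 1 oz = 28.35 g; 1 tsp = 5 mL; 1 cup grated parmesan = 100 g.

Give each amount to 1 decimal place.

Scaling factor: 4/6 = 2/3.
honey: 0.5 tsp × 2/3 × 5 mL/tsp ≈ 1.7 mL
grated parmesan: 0.5 tsp × 2/3 ≈ 0.3 tsp
milk: 1/3 cup × 2/3 × 245 g/cup ≈ 54.4 g
all-purpose flour: 4 oz × 2/3 × 28.35 g/oz = 75.6 g

honey: 1.7 mL; grated parmesan: 0.3 tsp; milk: 54.4 g; all-purpose flour: 75.6 g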